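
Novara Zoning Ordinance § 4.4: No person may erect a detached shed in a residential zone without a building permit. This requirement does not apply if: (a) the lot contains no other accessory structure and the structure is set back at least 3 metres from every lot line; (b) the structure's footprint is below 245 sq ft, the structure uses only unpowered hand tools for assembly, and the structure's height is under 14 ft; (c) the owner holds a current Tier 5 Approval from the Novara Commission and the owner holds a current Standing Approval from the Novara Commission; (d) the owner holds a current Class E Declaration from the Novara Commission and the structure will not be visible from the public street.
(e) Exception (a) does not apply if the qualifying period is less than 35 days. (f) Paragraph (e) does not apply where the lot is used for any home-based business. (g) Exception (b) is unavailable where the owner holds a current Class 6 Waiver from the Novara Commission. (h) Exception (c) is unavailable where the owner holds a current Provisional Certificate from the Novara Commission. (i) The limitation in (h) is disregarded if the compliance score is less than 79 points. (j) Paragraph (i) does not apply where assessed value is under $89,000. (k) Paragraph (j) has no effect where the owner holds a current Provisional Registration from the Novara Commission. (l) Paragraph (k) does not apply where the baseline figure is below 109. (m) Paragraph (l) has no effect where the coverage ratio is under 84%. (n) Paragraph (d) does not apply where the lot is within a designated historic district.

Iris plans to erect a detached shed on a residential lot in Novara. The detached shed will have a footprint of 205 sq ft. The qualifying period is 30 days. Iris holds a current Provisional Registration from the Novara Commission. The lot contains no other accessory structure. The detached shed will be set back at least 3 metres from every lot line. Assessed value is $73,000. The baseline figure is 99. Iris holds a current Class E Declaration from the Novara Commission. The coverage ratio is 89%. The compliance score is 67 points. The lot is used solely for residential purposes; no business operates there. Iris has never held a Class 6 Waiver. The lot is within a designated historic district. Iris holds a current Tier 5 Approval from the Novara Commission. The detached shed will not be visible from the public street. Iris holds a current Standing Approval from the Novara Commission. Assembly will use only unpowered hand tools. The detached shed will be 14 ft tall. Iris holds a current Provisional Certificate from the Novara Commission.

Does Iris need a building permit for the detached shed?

Yes — Iris must obtain a building permit.

All of (a)'s requirements are met (the lot has no other accessory structure; the setback is at least 3 m on every side). But applying paragraphs (e)–(f): (e) operates against (a): the qualifying period is 30 days, less than the 35 days limit. (f), which would lift (e), is inapplicable — the lot is solely residential. (a) is therefore removed.
Exception (b) does not apply: the structure's height is 14 ft, not under 14 ft.
Exception (c)'s conditions are all satisfied: a current Tier 5 Approval is held; a current Standing Approval is held. However, paragraphs (h)–(m) must be considered: (h) operates against (c): a current Provisional Certificate is held. (i) would limit (h) — the compliance score is 67 points, less than the 79 points limit — but (j) sets (i) aside: (j) operates against (i): assessed value is $73,000, under the $89,000 limit. (k) would limit (j) — a current Provisional Registration is held — but (l) sets (k) aside: (l) operates against (k): the baseline figure is 99, below the 109 limit. (m) does not operate here (the coverage ratio is 89%, not under 84%), so (l) stands. So (c) is unavailable.
Exception (d) is satisfied on its face — a current Class E Declaration is held; the structure will not be visible from the street. But applying paragraph (n): (n) is triggered — the lot is in a historic district. (d) is therefore removed.
No exception is made out. Iris falls within the general rule.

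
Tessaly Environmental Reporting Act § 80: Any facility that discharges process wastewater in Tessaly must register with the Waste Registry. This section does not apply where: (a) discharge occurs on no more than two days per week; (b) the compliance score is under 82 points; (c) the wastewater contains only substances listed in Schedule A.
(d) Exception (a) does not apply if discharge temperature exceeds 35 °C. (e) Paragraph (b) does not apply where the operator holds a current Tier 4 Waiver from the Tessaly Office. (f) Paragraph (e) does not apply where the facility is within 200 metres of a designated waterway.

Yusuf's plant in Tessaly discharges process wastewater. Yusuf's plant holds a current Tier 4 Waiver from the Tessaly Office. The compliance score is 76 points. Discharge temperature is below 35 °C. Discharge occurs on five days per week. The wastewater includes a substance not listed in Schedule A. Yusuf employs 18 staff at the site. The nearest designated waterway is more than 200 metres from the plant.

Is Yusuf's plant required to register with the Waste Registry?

Yes — Yusuf's plant must register with the Waste Registry.

Exception (a) does not apply: discharge occurs on five days per week.
Exception (b) is satisfied on its face — the compliance score is 76 points, under the 82 points limit. However, paragraphs (e)–(f) must be considered: (e) operates against (b): a current Tier 4 Waiver is held. (f) is not triggered (the plant is more than 200 m from any designated waterway), so (e) stands. (b) is therefore removed.
Exception (c) requires that the wastewater contains only substances listed in Schedule A; but the wastewater includes a non-Schedule-A substance, so (c) is unavailable.
None of the exceptions is available; § 80 applies in full.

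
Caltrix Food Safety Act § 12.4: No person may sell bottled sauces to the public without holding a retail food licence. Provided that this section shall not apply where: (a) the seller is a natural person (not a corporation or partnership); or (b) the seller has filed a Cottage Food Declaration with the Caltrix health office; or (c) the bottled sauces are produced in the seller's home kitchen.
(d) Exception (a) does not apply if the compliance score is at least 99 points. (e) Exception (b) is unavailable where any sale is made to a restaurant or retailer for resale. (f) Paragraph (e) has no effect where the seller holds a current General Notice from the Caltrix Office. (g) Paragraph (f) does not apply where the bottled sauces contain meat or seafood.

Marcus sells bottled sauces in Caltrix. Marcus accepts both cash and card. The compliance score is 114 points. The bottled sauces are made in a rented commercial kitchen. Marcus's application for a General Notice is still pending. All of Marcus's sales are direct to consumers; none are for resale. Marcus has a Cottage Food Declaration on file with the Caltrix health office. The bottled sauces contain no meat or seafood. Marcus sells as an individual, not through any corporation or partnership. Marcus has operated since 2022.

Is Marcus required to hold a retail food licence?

All of (a)'s requirements are met (the seller is a natural person). However, paragraph (d) must be considered: (d) is triggered — the compliance score is 114 points, meeting the 99 points threshold. (a) is therefore removed.
All of (b)'s requirements are met (a Cottage Food Declaration is on file). As to paragraphs (e)–(g): (e), which would limit (b), is not triggered: no sales are for resale. (b) remains available.
Exception (c) requires that the bottled sauces are produced in the seller's home kitchen; but the bottled sauces are made in a commercial kitchen, not a home kitchen, so (c) is unavailable.

No — exception (b) applies; Marcus is not required to hold a retail food licence.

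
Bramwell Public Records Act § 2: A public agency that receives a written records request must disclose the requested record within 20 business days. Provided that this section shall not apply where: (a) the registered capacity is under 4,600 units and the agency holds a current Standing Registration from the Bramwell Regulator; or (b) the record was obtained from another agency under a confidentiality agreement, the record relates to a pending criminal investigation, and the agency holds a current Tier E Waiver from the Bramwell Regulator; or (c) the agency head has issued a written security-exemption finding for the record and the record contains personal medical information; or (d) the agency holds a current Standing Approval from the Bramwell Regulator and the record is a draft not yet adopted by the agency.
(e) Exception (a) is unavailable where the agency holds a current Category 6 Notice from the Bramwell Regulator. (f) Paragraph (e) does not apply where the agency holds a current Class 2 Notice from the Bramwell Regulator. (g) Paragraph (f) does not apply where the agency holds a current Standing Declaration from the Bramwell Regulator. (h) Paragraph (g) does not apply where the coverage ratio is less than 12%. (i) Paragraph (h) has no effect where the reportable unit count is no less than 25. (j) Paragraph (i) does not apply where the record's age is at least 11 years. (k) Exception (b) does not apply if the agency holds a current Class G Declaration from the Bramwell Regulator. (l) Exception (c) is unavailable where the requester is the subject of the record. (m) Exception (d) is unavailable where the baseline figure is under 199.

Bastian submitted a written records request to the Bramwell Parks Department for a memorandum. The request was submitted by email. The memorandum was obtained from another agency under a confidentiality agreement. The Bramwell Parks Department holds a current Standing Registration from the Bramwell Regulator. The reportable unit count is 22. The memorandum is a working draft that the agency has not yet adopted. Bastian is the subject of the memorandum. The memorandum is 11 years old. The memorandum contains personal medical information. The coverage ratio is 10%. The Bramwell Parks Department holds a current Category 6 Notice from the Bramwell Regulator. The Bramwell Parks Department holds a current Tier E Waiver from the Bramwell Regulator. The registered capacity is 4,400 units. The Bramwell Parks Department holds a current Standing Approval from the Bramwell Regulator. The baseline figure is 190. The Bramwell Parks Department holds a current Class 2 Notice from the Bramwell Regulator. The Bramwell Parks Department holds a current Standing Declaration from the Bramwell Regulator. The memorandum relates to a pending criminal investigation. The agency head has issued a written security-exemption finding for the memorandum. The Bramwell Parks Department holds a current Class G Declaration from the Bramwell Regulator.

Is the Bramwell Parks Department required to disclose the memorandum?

Exception (a)'s conditions are all satisfied: the registered capacity is 4,400 units, under the 4,600 units limit; a current Standing Registration is held. As to paragraphs (e)–(j): (e) is triggered (a current Category 6 Notice is held), but is displaced by (f): (f) is engaged — a current Class 2 Notice is held. (g) would limit (f) — a current Standing Declaration is held — but (h) sets (g) aside: (h) is engaged — the coverage ratio is 10%, less than the 12% limit. (i) is not engaged (the reportable unit count is 22, short of 25), so (h) stands. Exception (a) stands.
Exception (b)'s conditions are all satisfied: the memorandum was obtained under a confidentiality agreement; the memorandum relates to a pending investigation; a current Tier E Waiver is held. However, paragraph (k) must be considered: (k) operates against (b): a current Class G Declaration is held. (b) is therefore removed.
Exception (c): a written security-exemption finding has been issued; the memorandum contains personal medical information — every condition holds. However, paragraph (l) must be considered: (l) is engaged — Bastian is the subject of the memorandum. So (c) is unavailable.
All of (d)'s requirements are met (a current Standing Approval is held; the memorandum is an unadopted draft). Turning to paragraph (m): (m) applies — the baseline figure is 190, under the 199 limit. Exception (d) does not apply.

No — exception (a) applies; the Bramwell Parks Department is not required to disclose the memorandum.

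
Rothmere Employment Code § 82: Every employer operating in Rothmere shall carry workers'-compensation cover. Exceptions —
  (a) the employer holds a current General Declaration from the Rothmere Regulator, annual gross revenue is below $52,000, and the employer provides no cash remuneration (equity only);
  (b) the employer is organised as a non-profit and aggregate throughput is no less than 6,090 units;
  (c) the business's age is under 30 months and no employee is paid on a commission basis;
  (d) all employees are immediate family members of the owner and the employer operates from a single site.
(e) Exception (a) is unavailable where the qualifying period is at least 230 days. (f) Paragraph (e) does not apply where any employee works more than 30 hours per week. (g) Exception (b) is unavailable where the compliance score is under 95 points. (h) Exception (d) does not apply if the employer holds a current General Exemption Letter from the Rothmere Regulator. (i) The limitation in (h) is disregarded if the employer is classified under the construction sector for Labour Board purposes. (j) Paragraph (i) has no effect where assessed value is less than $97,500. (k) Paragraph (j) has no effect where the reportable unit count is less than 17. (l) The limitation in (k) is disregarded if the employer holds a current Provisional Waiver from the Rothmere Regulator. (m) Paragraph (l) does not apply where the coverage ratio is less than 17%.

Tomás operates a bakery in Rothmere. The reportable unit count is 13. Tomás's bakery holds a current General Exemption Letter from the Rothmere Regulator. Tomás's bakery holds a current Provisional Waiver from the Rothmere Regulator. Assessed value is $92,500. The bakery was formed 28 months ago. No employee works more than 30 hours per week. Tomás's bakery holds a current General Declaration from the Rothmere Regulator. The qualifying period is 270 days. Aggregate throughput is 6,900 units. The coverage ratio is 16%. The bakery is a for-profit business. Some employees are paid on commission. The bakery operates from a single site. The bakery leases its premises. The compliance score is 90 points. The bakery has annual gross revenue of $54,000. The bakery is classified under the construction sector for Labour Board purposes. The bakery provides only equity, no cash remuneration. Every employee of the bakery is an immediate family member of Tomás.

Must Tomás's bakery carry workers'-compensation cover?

No — exception (d) applies; Tomás's bakery is not required to carry workers'-compensation cover.

Exception (a) requires that annual gross revenue is below $52,000; but annual gross revenue is $54,000, not below $52,000, so (a) is unavailable.
Exception (b) fails — the employer is for-profit.
Exception (c) does not apply: some employees are paid on commission.
All of (d)'s requirements are met (every employee is an immediate family member; the employer operates from a single site). Considering the limiting provisions: (h) is engaged (a current General Exemption Letter is held), but is displaced by (i): (i) operates against (h): the bakery is classified under the construction sector. (j) is engaged (assessed value is $92,500, less than the $97,500 limit), but is overridden by (k): (k) operates against (j): the reportable unit count is 13, less than the 17 limit. (l) is engaged (a current Provisional Waiver is held), but is itself disapplied by (m): (m) operates against (l): the coverage ratio is 16%, less than the 17% limit. So (d) applies.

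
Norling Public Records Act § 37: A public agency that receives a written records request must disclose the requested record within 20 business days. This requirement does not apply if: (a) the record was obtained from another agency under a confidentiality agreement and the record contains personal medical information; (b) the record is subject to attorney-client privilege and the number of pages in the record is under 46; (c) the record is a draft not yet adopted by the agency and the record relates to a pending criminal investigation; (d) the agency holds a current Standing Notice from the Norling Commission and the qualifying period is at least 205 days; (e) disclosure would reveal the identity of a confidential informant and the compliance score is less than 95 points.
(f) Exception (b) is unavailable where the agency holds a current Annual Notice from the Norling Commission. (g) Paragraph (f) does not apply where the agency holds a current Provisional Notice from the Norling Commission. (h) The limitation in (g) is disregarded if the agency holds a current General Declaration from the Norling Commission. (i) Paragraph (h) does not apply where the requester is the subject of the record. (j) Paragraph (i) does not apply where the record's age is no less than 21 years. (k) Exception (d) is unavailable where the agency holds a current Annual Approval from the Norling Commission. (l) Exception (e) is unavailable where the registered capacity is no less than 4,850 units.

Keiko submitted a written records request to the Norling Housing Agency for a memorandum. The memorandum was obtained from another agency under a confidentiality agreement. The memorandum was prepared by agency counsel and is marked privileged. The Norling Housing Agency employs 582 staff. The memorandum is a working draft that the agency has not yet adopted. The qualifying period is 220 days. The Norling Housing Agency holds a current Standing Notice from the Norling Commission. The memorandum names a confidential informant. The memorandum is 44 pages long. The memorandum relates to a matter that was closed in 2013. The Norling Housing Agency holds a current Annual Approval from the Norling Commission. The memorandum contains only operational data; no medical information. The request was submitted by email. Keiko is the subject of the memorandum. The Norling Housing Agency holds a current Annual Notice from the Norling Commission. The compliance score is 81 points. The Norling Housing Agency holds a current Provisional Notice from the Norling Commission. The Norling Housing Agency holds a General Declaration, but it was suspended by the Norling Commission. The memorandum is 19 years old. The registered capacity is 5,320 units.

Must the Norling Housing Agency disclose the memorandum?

Exception (a) requires that the record contains personal medical information; but the memorandum contains only operational data, so (a) is unavailable.
Exception (b)'s conditions are all satisfied: the memorandum is privileged; the number of pages in the record is 44, under the 46 limit. As to paragraphs (f)–(j): (f) would limit (b) — a current Annual Notice is held — but (g) sets (f) aside: (g) operates against (f): a current Provisional Notice is held. (h) is not engaged (no current General Declaration is held), so (g) stands. So (b) applies.
Exception (c) fails — the memorandum relates to a closed matter.
All of (d)'s requirements are met (a current Standing Notice is held; the qualifying period is 220 days, meeting the 205 days threshold). However, paragraph (k) must be considered: (k) operates against (d): a current Annual Approval is held. Exception (d) does not apply.
Exception (e) is satisfied on its face — the memorandum names a confidential informant; the compliance score is 81 points, less than the 95 points limit. Turning to paragraph (l): (l) operates against (e): the registered capacity is 5,320 units, meeting the 4,850 units threshold. So (e) is unavailable.

No — exception (b) applies; the Norling Housing Agency is not required to disclose the memorandum.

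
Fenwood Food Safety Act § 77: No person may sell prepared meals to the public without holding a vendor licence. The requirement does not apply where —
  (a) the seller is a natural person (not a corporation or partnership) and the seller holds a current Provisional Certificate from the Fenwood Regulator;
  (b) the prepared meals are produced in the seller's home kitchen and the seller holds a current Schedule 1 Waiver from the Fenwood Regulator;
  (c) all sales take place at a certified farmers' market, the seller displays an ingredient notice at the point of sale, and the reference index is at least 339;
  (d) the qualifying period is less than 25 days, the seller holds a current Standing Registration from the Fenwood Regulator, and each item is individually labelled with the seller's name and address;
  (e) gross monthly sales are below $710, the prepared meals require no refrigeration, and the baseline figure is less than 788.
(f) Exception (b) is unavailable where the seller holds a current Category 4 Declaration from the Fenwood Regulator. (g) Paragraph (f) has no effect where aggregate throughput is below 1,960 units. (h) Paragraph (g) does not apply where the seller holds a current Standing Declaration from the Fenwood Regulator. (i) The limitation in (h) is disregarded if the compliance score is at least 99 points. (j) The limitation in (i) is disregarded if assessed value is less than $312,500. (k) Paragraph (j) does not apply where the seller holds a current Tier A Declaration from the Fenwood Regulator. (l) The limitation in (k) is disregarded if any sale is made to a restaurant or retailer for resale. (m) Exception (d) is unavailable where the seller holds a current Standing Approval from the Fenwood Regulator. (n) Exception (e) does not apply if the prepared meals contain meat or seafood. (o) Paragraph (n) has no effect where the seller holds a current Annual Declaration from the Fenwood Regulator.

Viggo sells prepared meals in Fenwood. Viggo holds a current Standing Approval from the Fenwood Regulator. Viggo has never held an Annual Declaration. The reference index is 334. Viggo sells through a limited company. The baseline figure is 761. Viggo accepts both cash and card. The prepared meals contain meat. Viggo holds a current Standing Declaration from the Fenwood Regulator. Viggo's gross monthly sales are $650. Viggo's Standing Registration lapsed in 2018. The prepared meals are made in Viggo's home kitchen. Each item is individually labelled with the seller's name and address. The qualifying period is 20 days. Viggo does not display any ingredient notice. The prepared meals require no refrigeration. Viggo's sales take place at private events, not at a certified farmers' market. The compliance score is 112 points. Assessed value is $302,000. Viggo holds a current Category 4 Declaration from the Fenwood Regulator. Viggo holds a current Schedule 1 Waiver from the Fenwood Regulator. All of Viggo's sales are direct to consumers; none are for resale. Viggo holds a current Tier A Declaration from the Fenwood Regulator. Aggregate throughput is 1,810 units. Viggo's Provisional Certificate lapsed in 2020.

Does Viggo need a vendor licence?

No — exception (b) applies; Viggo is not required to hold a vendor licence.

Exception (a) requires that the seller is a natural person (not a corporation or partnership); but the seller operates through a limited company, so (a) is unavailable.
Exception (b): the prepared meals are home-kitchen produced; a current Schedule 1 Waiver is held — every condition holds. Under paragraphs (f)–(l): (f) applies (a current Category 4 Declaration is held), but is set aside by (g): (g) applies — aggregate throughput is 1,810 units, below the 1,960 units limit. (h) operates (a current Standing Declaration is held), but is set aside by (i): (i) operates against (h): the compliance score is 112 points, meeting the 99 points threshold. (j) would limit (i) — assessed value is $302,000, less than the $312,500 limit — but (k) sets (j) aside: (k) applies — a current Tier A Declaration is held. (l), which would lift (k), is not engaged — no sales are for resale. (b) remains available.
Exception (c) does not apply: sales are at private events, not a certified farmers' market.
Exception (d) does not apply: no current Standing Registration is held.
Exception (e) is satisfied on its face — gross monthly sales are $650, below the $710 limit; the prepared meals are shelf-stable; the baseline figure is 761, less than the 788 limit. But: (n) operates — the prepared meals contain meat. (o) does not operate here (no current Annual Declaration is held), so (n) stands. Exception (e) does not apply.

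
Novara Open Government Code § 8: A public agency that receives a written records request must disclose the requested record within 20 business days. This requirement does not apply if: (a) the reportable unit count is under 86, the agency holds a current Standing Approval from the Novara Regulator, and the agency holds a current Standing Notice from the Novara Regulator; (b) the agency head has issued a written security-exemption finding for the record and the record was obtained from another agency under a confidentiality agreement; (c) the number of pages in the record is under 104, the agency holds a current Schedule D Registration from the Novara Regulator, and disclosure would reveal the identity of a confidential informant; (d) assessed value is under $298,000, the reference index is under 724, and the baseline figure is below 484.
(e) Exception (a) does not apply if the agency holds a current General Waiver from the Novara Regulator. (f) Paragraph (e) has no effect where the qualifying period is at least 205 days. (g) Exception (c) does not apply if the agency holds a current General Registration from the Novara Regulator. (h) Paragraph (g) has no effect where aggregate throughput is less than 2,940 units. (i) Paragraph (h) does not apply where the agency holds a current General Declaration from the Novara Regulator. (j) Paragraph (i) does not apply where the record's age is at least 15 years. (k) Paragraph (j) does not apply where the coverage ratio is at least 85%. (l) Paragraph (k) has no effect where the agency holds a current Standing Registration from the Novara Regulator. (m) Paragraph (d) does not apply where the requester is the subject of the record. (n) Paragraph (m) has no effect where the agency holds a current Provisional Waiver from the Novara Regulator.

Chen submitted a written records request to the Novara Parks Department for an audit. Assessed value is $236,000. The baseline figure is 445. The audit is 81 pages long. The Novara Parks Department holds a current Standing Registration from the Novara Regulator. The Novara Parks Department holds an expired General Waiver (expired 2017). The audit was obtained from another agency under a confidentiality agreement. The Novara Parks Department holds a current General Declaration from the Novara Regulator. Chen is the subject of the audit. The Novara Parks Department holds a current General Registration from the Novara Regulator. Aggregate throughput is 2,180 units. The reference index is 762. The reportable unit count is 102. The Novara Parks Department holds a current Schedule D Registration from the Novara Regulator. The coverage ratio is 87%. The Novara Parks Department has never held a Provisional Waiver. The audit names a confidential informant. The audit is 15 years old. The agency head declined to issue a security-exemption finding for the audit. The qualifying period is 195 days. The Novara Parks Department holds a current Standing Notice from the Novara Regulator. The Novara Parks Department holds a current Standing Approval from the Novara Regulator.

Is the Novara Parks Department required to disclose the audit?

Exception (a) does not apply: the reportable unit count is 102, not under 86.
Exception (b) fails — the agency head declined to issue a security-exemption finding.
Exception (c) is satisfied on its face — the number of pages in the record is 81, under the 104 limit; a current Schedule D Registration is held; the audit names a confidential informant. As to paragraphs (g)–(l): (g) applies (a current General Registration is held), but yields to (h): (h) operates — aggregate throughput is 2,180 units, less than the 2,940 units limit. (i) applies (a current General Declaration is held), but is displaced by (j): (j) operates against (i): the record's age is 15 years, meeting the 15 years threshold. (k) would limit (j) — the coverage ratio is 87%, meeting the 85% threshold — but (l) sets (k) aside: (l) is engaged — a current Standing Registration is held. (c) remains available.
Exception (d) requires that the reference index is under 724; but the reference index is 762, not under 724, so (d) is unavailable.

No — exception (c) applies; the Novara Parks Department is not required to disclose the audit.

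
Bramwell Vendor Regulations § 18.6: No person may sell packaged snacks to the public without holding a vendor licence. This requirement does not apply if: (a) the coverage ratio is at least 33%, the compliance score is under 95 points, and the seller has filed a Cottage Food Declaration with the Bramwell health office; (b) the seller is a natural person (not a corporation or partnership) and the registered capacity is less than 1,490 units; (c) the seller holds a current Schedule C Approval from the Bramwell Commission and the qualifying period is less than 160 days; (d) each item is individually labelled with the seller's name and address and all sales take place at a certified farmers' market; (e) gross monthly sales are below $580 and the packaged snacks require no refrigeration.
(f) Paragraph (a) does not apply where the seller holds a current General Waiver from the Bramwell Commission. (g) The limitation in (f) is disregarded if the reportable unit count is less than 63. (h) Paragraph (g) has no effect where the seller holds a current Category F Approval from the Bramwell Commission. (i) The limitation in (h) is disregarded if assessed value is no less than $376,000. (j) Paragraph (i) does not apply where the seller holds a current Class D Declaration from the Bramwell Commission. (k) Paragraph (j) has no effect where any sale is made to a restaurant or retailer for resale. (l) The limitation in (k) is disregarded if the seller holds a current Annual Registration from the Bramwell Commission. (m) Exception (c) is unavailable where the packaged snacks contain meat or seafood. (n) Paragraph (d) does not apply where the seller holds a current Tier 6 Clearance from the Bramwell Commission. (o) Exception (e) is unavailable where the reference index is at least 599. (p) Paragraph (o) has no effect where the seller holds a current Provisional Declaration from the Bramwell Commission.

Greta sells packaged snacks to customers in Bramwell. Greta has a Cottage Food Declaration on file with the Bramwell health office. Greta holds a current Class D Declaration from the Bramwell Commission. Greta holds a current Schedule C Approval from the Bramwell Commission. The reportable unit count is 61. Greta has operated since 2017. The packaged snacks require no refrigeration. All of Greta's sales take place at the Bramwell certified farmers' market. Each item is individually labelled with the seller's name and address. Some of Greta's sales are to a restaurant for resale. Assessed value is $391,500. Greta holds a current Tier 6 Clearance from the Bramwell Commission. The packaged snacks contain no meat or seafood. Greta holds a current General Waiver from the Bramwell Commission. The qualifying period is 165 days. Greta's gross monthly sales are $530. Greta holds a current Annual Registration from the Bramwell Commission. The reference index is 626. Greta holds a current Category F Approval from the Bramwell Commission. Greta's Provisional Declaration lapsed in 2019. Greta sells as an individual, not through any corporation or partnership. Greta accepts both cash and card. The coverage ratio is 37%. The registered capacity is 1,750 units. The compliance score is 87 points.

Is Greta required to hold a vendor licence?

Yes — Greta must hold a vendor licence.

Exception (a): the coverage ratio is 37%, meeting the 33% threshold; the compliance score is 87 points, under the 95 points limit; a Cottage Food Declaration is on file — every condition holds. Turning to paragraphs (f)–(l): (f) operates against (a): a current General Waiver is held. (g) would limit (f) — the reportable unit count is 61, less than the 63 limit — but (h) sets (g) aside: (h) is engaged — a current Category F Approval is held. (i) operates (assessed value is $391,500, meeting the $376,000 threshold), but yields to (j): (j) operates against (i): a current Class D Declaration is held. (k) operates (some sales are to a restaurant for resale), but is set aside by (l): (l) operates — a current Annual Registration is held. Exception (a) does not apply.
Exception (b) requires that the registered capacity is less than 1,490 units; but the registered capacity is 1,750 units, not less than 1,490 units, so (b) is unavailable.
Exception (c) requires that the qualifying period is less than 160 days; but the qualifying period is 165 days, not less than 160 days, so (c) is unavailable.
Exception (d) is satisfied on its face — items are individually labelled; all sales are at a certified farmers' market. However, paragraph (n) must be considered: (n) operates against (d): a current Tier 6 Clearance is held. (d) is therefore removed.
Exception (e): gross monthly sales are $530, below the $580 limit; the packaged snacks are shelf-stable — every condition holds. But: (o) operates against (e): the reference index is 626, meeting the 599 threshold. (p), which would lift (o), is inapplicable — the Provisional Declaration is not current. (e) is therefore removed.
No exception is made out. Greta falls within the general rule.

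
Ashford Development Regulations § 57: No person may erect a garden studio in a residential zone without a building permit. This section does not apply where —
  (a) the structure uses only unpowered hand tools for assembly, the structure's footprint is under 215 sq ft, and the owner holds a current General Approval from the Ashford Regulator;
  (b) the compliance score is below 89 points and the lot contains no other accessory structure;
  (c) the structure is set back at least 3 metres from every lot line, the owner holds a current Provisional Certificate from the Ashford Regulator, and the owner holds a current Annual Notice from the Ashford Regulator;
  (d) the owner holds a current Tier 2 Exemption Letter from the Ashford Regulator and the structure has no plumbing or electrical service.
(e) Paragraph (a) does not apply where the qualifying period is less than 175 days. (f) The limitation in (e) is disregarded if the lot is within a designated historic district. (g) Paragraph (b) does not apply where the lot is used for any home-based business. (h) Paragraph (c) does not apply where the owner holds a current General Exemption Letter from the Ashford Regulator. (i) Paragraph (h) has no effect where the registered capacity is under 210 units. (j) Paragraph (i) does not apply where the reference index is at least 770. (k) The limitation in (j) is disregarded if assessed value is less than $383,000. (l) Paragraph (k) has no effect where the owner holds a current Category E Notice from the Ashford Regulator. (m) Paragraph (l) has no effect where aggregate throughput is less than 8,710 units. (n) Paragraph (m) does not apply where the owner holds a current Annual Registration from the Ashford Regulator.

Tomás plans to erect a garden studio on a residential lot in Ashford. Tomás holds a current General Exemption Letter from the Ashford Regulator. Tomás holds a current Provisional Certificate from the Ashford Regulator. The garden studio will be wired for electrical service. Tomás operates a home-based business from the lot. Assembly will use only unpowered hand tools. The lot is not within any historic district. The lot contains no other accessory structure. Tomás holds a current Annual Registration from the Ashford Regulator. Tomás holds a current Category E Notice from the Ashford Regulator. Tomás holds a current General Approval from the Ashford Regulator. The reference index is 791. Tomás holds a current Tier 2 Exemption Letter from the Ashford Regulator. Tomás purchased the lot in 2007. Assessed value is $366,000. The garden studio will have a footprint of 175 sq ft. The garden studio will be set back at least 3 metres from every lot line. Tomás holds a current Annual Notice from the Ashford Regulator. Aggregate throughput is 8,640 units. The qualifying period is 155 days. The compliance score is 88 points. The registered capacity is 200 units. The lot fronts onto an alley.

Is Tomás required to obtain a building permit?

Yes — Tomás must obtain a building permit.

Exception (a): assembly uses only hand tools; the structure's footprint is 175 sq ft, under the 215 sq ft limit; a current General Approval is held — every condition holds. But applying paragraphs (e)–(f): (e) operates against (a): the qualifying period is 155 days, less than the 175 days limit. (f) is not engaged (the lot is not in a historic district), so (e) stands. (a) is therefore removed.
Exception (b) is satisfied on its face — the compliance score is 88 points, below the 89 points limit; the lot has no other accessory structure. Turning to paragraph (g): (g) operates — a home-based business operates on the lot. So (b) is unavailable.
Exception (c) is satisfied on its face — the setback is at least 3 m on every side; a current Provisional Certificate is held; a current Annual Notice is held. Turning to paragraphs (h)–(n): (h) operates against (c): a current General Exemption Letter is held. (i) applies (the registered capacity is 200 units, under the 210 units limit), but is overridden by (j): (j) is engaged — the reference index is 791, meeting the 770 threshold. (k) is triggered (assessed value is $366,000, less than the $383,000 limit), but is overridden by (l): (l) operates — a current Category E Notice is held. (m) would limit (l) — aggregate throughput is 8,640 units, less than the 8,710 units limit — but (n) sets (m) aside: (n) operates against (m): a current Annual Registration is held. So (c) is unavailable.
Exception (d) requires that the structure has no plumbing or electrical service; but electrical service is planned, so (d) is unavailable.
No exception is made out. Tomás falls within the general rule.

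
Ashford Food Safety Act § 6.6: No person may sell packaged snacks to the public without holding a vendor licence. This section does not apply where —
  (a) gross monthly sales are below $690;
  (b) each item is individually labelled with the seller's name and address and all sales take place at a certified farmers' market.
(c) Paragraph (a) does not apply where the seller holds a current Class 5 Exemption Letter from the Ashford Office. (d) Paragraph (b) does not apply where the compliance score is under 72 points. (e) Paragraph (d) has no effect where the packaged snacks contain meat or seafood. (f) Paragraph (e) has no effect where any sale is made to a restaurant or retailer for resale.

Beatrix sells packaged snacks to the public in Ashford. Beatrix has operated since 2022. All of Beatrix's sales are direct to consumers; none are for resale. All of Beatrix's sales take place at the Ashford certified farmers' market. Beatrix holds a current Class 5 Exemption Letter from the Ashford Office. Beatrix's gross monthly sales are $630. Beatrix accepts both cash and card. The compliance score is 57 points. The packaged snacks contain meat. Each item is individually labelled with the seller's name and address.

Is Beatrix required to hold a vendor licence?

Exception (a)'s conditions are all satisfied: gross monthly sales are $630, below the $690 limit. But: (c) is engaged — a current Class 5 Exemption Letter is held. (a) is therefore removed.
All of (b)'s requirements are met (items are individually labelled; all sales are at a certified farmers' market). Under paragraphs (d)–(f): (d) would limit (b) — the compliance score is 57 points, under the 72 points limit — but (e) sets (d) aside: (e) applies — the packaged snacks contain meat. (f), which would lift (e), is not engaged — no sales are for resale. (b) remains available.

No — exception (b) applies; Beatrix is not required to hold a vendor licence.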